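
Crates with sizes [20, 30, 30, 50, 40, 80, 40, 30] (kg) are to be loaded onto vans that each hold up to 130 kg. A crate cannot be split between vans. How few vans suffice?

3

Total = 80 + 50 + 40 + 40 + 30 + 30 + 30 + 20 = 320 kg.
Lower bound: ⌈320/130⌉ = 3 vans.
A packing using 3 vans:
  van 1: 80 + 50 = 130
  van 2: 40 + 40 + 30 + 20 = 130
  van 3: 30 + 30 = 60
This matches the lower bound, so 3 is optimal.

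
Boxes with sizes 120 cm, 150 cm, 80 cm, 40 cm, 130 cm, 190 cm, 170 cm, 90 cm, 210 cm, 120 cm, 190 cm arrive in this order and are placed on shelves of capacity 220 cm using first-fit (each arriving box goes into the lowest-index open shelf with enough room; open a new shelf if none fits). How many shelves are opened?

8

  120 → shelf 1 (new)  [load 120/220]
  150 → shelf 2 (new)  [load 150/220]
  80 → shelf 1  [load 200/220]
  40 → shelf 2  [load 190/220]
  130 → shelf 3 (new)  [load 130/220]
  190 → shelf 4 (new)  [load 190/220]
  170 → shelf 5 (new)  [load 170/220]
  90 → shelf 3  [load 220/220]
  210 → shelf 6 (new)  [load 210/220]
  120 → shelf 7 (new)  [load 120/220]
  190 → shelf 8 (new)  [load 190/220]
8 shelves opened.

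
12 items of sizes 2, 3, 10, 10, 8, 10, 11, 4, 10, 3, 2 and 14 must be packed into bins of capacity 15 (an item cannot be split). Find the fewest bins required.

Total = 14 + 11 + 10 + 10 + 10 + 10 + 8 + 4 + 3 + 3 + 2 + 2 = 87.
Lower bound: ⌈87/15⌉ = 6 bins.
Also, 7 items each exceed 15/2, and no two of those can share a bin, so at least 7 bins are needed.
A packing using 7 bins:
  bin 1: 14 = 14
  bin 2: 11 + 4 = 15
  bin 3: 10 + 3 + 2 = 15
  bin 4: 10 + 3 + 2 = 15
  bin 5: 10 = 10
  bin 6: 10 = 10
  bin 7: 8 = 8
This matches the lower bound, so 7 is optimal.

7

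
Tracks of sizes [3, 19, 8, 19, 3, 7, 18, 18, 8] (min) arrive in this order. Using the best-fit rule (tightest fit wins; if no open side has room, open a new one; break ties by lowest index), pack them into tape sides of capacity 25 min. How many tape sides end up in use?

5

  3 → side 1 (new)  [load 3/25]
  19 → side 1  [load 22/25]
  8 → side 2 (new)  [load 8/25]
  19 → side 3 (new)  [load 19/25]
  3 → side 1  [load 25/25]
  7 → side 2  [load 15/25]
  18 → side 4 (new)  [load 18/25]
  18 → side 5 (new)  [load 18/25]
  8 → side 2  [load 23/25]
5 tape sides opened.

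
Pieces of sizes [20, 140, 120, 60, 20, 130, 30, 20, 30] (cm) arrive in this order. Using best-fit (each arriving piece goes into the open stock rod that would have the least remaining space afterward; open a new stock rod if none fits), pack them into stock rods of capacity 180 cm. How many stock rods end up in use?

4

  20 → stock rod 1 (new)  [load 20/180]
  140 → stock rod 1  [load 160/180]
  120 → stock rod 2 (new)  [load 120/180]
  60 → stock rod 2  [load 180/180]
  20 → stock rod 1  [load 180/180]
  130 → stock rod 3 (new)  [load 130/180]
  30 → stock rod 3  [load 160/180]
  20 → stock rod 3  [load 180/180]
  30 → stock rod 4 (new)  [load 30/180]
4 stock rods opened.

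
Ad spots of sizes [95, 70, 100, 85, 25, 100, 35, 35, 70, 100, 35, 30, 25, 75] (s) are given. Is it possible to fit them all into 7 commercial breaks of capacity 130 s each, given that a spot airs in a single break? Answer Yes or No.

No

Total = 880 s; ⌈880/130⌉ = 7.
8 ad spots each exceed half the capacity and cannot share a break, forcing at least 8 commercial breaks.
At least 8 commercial breaks are required, but only 7 are allowed.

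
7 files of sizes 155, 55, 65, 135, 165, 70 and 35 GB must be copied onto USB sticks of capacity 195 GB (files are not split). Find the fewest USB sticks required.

Total = 165 + 155 + 135 + 70 + 65 + 55 + 35 = 680 GB.
Lower bound: ⌈680/195⌉ = 4 USB sticks.
A packing using 4 USB sticks:
  USB stick 1: 165 = 165
  USB stick 2: 155 + 35 = 190
  USB stick 3: 135 + 55 = 190
  USB stick 4: 70 + 65 = 135
This matches the lower bound, so 4 is optimal.

4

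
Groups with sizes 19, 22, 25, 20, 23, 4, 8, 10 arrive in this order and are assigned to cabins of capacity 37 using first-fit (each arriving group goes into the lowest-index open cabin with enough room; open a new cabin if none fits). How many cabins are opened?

5

  19 → cabin 1 (new)  [load 19/37]
  22 → cabin 2 (new)  [load 22/37]
  25 → cabin 3 (new)  [load 25/37]
  20 → cabin 4 (new)  [load 20/37]
  23 → cabin 5 (new)  [load 23/37]
  4 → cabin 1  [load 23/37]
  8 → cabin 1  [load 31/37]
  10 → cabin 2  [load 32/37]
5 cabins opened.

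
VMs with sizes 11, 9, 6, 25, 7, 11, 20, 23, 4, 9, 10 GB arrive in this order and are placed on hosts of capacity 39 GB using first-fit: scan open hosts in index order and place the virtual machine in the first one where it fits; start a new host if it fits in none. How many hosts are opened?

4

  11 → host 1 (new)  [load 11/39]
  9 → host 1  [load 20/39]
  6 → host 1  [load 26/39]
  25 → host 2 (new)  [load 25/39]
  7 → host 1  [load 33/39]
  11 → host 2  [load 36/39]
  20 → host 3 (new)  [load 20/39]
  23 → host 4 (new)  [load 23/39]
  4 → host 1  [load 37/39]
  9 → host 3  [load 29/39]
  10 → host 3  [load 39/39]
4 hosts opened.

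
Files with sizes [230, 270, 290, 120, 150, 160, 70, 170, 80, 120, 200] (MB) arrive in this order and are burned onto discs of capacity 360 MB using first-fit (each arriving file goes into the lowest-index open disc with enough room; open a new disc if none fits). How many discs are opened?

6

  230 → disc 1 (new)  [load 230/360]
  270 → disc 2 (new)  [load 270/360]
  290 → disc 3 (new)  [load 290/360]
  120 → disc 1  [load 350/360]
  150 → disc 4 (new)  [load 150/360]
  160 → disc 4  [load 310/360]
  70 → disc 2  [load 340/360]
  170 → disc 5 (new)  [load 170/360]
  80 → disc 5  [load 250/360]
  120 → disc 6 (new)  [load 120/360]
  200 → disc 6  [load 320/360]
6 discs opened.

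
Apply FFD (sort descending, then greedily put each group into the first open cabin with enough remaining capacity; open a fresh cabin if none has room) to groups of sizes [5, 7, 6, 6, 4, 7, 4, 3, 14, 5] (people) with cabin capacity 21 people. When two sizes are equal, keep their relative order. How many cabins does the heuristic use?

3

Sorted descending: 14, 7, 7, 6, 6, 5, 5, 4, 4, 3.
  14 → cabin 1 (new)  [load 14/21]
  7 → cabin 1  [load 21/21]
  7 → cabin 2 (new)  [load 7/21]
  6 → cabin 2  [load 13/21]
  6 → cabin 2  [load 19/21]
  5 → cabin 3 (new)  [load 5/21]
  5 → cabin 3  [load 10/21]
  4 → cabin 3  [load 14/21]
  4 → cabin 3  [load 18/21]
  3 → cabin 3  [load 21/21]
3 cabins opened.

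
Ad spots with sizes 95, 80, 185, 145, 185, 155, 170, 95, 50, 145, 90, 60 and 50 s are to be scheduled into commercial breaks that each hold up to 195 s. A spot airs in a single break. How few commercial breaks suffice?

9

Total = 185 + 185 + 170 + 155 + 145 + 145 + 95 + 95 + 90 + 80 + 60 + 50 + 50 = 1505 s.
Lower bound: ⌈1505/195⌉ = 8 commercial breaks.
A packing using 9 commercial breaks:
  break 1: 185 = 185
  break 2: 185 = 185
  break 3: 170 = 170
  break 4: 155 = 155
  break 5: 145 + 50 = 195
  break 6: 145 + 50 = 195
  break 7: 95 + 95 = 190
  break 8: 90 + 80 = 170
  break 9: 60 = 60
No arrangement into 8 commercial breaks stays within capacity, so 9 is optimal.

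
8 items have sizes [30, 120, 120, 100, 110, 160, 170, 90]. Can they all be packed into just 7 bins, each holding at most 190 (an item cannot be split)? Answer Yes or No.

Yes

A valid assignment using 6 bins:
  bin 1: 170 = 170
  bin 2: 160 + 30 = 190
  bin 3: 120 = 120
  bin 4: 120 = 120
  bin 5: 110 = 110
  bin 6: 100 + 90 = 190
That uses only 6 ≤ 7, so 7 bins are enough.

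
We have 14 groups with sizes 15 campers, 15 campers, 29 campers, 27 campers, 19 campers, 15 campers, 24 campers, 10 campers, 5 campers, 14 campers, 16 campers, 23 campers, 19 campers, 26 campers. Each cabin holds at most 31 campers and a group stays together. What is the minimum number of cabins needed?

Total = 29 + 27 + 26 + 24 + 23 + 19 + 19 + 16 + 15 + 15 + 15 + 14 + 10 + 5 = 257 campers.
Lower bound: ⌈257/31⌉ = 9 cabins.
A packing using 10 cabins:
  cabin 1: 29 = 29
  cabin 2: 27 = 27
  cabin 3: 26 + 5 = 31
  cabin 4: 24 = 24
  cabin 5: 23 = 23
  cabin 6: 19 + 10 = 29
  cabin 7: 19 = 19
  cabin 8: 16 + 15 = 31
  cabin 9: 15 + 15 = 30
  cabin 10: 14 = 14
No arrangement into 9 cabins stays within capacity, so 10 is optimal.

10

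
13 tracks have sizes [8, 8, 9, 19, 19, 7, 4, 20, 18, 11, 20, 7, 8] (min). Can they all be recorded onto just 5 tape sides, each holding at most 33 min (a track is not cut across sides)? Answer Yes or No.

Total = 158 min; ⌈158/33⌉ = 5.
The bound of 5 does not rule out 5, but exhaustive search shows no assignment into 5 tape sides of capacity 33 min exists — the minimum is 6.

No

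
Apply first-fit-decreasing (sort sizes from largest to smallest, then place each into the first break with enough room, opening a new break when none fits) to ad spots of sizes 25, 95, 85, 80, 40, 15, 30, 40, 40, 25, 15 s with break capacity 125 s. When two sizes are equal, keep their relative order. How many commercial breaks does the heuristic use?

Sorted descending: 95, 85, 80, 40, 40, 40, 30, 25, 25, 15, 15.
  95 → break 1 (new)  [load 95/125]
  85 → break 2 (new)  [load 85/125]
  80 → break 3 (new)  [load 80/125]
  40 → break 2  [load 125/125]
  40 → break 3  [load 120/125]
  40 → break 4 (new)  [load 40/125]
  30 → break 1  [load 125/125]
  25 → break 4  [load 65/125]
  25 → break 4  [load 90/125]
  15 → break 4  [load 105/125]
  15 → break 4  [load 120/125]
4 commercial breaks opened.

4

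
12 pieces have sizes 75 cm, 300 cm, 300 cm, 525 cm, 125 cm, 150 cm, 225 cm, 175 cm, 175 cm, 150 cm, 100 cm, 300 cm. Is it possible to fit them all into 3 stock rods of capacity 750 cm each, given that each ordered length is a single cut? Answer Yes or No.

Total = 2600 cm; ⌈2600/750⌉ = 4.
At least 4 stock rods are required, but only 3 are allowed.

No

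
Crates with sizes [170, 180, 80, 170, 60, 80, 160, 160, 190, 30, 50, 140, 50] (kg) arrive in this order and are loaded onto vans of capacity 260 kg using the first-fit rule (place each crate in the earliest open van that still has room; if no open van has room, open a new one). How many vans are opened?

7

  170 → van 1 (new)  [load 170/260]
  180 → van 2 (new)  [load 180/260]
  80 → van 1  [load 250/260]
  170 → van 3 (new)  [load 170/260]
  60 → van 2  [load 240/260]
  80 → van 3  [load 250/260]
  160 → van 4 (new)  [load 160/260]
  160 → van 5 (new)  [load 160/260]
  190 → van 6 (new)  [load 190/260]
  30 → van 4  [load 190/260]
  50 → van 4  [load 240/260]
  140 → van 7 (new)  [load 140/260]
  50 → van 5  [load 210/260]
7 vans opened.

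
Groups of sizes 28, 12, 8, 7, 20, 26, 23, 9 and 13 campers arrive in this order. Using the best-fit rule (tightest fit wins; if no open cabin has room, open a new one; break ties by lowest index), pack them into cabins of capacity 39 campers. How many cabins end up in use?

4

  28 → cabin 1 (new)  [load 28/39]
  12 → cabin 2 (new)  [load 12/39]
  8 → cabin 1  [load 36/39]
  7 → cabin 2  [load 19/39]
  20 → cabin 2  [load 39/39]
  26 → cabin 3 (new)  [load 26/39]
  23 → cabin 4 (new)  [load 23/39]
  9 → cabin 3  [load 35/39]
  13 → cabin 4  [load 36/39]
4 cabins opened.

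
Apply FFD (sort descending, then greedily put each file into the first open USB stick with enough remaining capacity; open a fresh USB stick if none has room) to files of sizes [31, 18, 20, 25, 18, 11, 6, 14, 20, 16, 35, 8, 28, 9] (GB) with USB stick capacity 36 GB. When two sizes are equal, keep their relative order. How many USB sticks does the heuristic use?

8

Sorted descending: 35, 31, 28, 25, 20, 20, 18, 18, 16, 14, 11, 9, 8, 6.
  35 → USB stick 1 (new)  [load 35/36]
  31 → USB stick 2 (new)  [load 31/36]
  28 → USB stick 3 (new)  [load 28/36]
  25 → USB stick 4 (new)  [load 25/36]
  20 → USB stick 5 (new)  [load 20/36]
  20 → USB stick 6 (new)  [load 20/36]
  18 → USB stick 7 (new)  [load 18/36]
  18 → USB stick 7  [load 36/36]
  16 → USB stick 5  [load 36/36]
  14 → USB stick 6  [load 34/36]
  11 → USB stick 4  [load 36/36]
  9 → USB stick 8 (new)  [load 9/36]
  8 → USB stick 3  [load 36/36]
  6 → USB stick 8  [load 15/36]
8 USB sticks opened.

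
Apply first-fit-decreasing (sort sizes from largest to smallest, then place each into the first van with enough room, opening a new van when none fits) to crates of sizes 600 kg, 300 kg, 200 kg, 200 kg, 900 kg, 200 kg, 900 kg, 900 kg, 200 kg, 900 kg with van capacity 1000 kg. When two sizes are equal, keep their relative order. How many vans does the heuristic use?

Sorted descending: 900, 900, 900, 900, 600, 300, 200, 200, 200, 200.
  900 → van 1 (new)  [load 900/1000]
  900 → van 2 (new)  [load 900/1000]
  900 → van 3 (new)  [load 900/1000]
  900 → van 4 (new)  [load 900/1000]
  600 → van 5 (new)  [load 600/1000]
  300 → van 5  [load 900/1000]
  200 → van 6 (new)  [load 200/1000]
  200 → van 6  [load 400/1000]
  200 → van 6  [load 600/1000]
  200 → van 6  [load 800/1000]
6 vans opened.

6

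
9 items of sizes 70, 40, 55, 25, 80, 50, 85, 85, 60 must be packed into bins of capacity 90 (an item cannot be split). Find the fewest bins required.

7

Total = 85 + 85 + 80 + 70 + 60 + 55 + 50 + 40 + 25 = 550.
Lower bound: ⌈550/90⌉ = 7 bins.
A packing using 7 bins:
  bin 1: 85 = 85
  bin 2: 85 = 85
  bin 3: 80 = 80
  bin 4: 70 = 70
  bin 5: 60 + 25 = 85
  bin 6: 55 = 55
  bin 7: 50 + 40 = 90
This matches the lower bound, so 7 is optimal.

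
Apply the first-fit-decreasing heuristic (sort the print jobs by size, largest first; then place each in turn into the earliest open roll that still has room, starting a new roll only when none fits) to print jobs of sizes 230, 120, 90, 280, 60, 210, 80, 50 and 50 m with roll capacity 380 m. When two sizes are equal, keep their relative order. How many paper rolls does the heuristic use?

Sorted descending: 280, 230, 210, 120, 90, 80, 60, 50, 50.
  280 → roll 1 (new)  [load 280/380]
  230 → roll 2 (new)  [load 230/380]
  210 → roll 3 (new)  [load 210/380]
  120 → roll 2  [load 350/380]
  90 → roll 1  [load 370/380]
  80 → roll 3  [load 290/380]
  60 → roll 3  [load 350/380]
  50 → roll 4 (new)  [load 50/380]
  50 → roll 4  [load 100/380]
4 paper rolls opened.

4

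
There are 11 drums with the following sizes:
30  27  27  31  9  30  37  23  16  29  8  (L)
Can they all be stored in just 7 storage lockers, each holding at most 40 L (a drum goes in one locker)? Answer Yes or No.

No

Total = 267 L; ⌈267/40⌉ = 7.
8 drums each exceed half the capacity and cannot share a locker, forcing at least 8 storage lockers.
At least 8 storage lockers are required, but only 7 are allowed.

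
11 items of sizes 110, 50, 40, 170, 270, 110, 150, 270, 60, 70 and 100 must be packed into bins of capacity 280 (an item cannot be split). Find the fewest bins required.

6

Total = 270 + 270 + 170 + 150 + 110 + 110 + 100 + 70 + 60 + 50 + 40 = 1400.
Lower bound: ⌈1400/280⌉ = 5 bins.
A packing using 6 bins:
  bin 1: 270 = 270
  bin 2: 270 = 270
  bin 3: 170 + 110 = 280
  bin 4: 150 + 110 = 260
  bin 5: 100 + 70 + 60 + 50 = 280
  bin 6: 40 = 40
No arrangement into 5 bins stays within capacity, so 6 is optimal.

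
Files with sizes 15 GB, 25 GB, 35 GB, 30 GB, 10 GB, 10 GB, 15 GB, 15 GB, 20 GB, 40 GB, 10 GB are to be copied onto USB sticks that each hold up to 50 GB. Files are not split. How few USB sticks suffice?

5

Total = 40 + 35 + 30 + 25 + 20 + 15 + 15 + 15 + 10 + 10 + 10 = 225 GB.
Lower bound: ⌈225/50⌉ = 5 USB sticks.
A packing using 5 USB sticks:
  USB stick 1: 40 + 10 = 50
  USB stick 2: 35 + 15 = 50
  USB stick 3: 30 + 20 = 50
  USB stick 4: 25 + 15 + 10 = 50
  USB stick 5: 15 + 10 = 25
This matches the lower bound, so 5 is optimal.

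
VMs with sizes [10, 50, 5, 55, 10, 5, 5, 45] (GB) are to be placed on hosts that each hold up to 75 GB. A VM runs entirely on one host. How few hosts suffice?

Total = 55 + 50 + 45 + 10 + 10 + 5 + 5 + 5 = 185 GB.
Lower bound: ⌈185/75⌉ = 3 hosts.
A packing using 3 hosts:
  host 1: 55 + 10 + 10 = 75
  host 2: 50 + 5 + 5 + 5 = 65
  host 3: 45 = 45
This matches the lower bound, so 3 is optimal.

3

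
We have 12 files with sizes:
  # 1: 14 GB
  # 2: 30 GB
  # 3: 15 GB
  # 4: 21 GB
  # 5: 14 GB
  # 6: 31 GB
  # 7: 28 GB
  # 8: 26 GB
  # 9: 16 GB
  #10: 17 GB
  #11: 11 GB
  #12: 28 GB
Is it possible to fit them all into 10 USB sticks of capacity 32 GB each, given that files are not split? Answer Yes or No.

Yes

A valid assignment using 9 USB sticks:
  USB stick 1: 31 = 31
  USB stick 2: 30 = 30
  USB stick 3: 28 = 28
  USB stick 4: 28 = 28
  USB stick 5: 26 = 26
  USB stick 6: 21 + 11 = 32
  USB stick 7: 17 + 15 = 32
  USB stick 8: 16 + 14 = 30
  USB stick 9: 14 = 14
That uses only 9 ≤ 10, so 10 USB sticks are enough.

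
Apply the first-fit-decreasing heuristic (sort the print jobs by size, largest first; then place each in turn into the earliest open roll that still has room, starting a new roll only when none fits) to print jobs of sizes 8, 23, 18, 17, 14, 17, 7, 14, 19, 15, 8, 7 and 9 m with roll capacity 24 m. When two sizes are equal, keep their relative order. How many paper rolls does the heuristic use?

8

Sorted descending: 23, 19, 18, 17, 17, 15, 14, 14, 9, 8, 8, 7, 7.
  23 → roll 1 (new)  [load 23/24]
  19 → roll 2 (new)  [load 19/24]
  18 → roll 3 (new)  [load 18/24]
  17 → roll 4 (new)  [load 17/24]
  17 → roll 5 (new)  [load 17/24]
  15 → roll 6 (new)  [load 15/24]
  14 → roll 7 (new)  [load 14/24]
  14 → roll 8 (new)  [load 14/24]
  9 → roll 6  [load 24/24]
  8 → roll 7  [load 22/24]
  8 → roll 8  [load 22/24]
  7 → roll 4  [load 24/24]
  7 → roll 5  [load 24/24]
8 paper rolls opened.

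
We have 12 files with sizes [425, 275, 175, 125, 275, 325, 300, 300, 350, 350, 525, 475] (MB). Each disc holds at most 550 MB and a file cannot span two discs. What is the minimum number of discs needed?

Total = 525 + 475 + 425 + 350 + 350 + 325 + 300 + 300 + 275 + 275 + 175 + 125 = 3900 MB.
Lower bound: ⌈3900/550⌉ = 8 discs.
A packing using 9 discs:
  disc 1: 525 = 525
  disc 2: 475 = 475
  disc 3: 425 + 125 = 550
  disc 4: 350 + 175 = 525
  disc 5: 350 = 350
  disc 6: 325 = 325
  disc 7: 300 = 300
  disc 8: 300 = 300
  disc 9: 275 + 275 = 550
No arrangement into 8 discs stays within capacity, so 9 is optimal.

9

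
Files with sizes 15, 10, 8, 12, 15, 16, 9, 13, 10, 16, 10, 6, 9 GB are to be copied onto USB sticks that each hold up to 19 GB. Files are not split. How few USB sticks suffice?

Total = 16 + 16 + 15 + 15 + 13 + 12 + 10 + 10 + 10 + 9 + 9 + 8 + 6 = 149 GB.
Lower bound: ⌈149/19⌉ = 8 USB sticks.
Also, 9 files each exceed 19/2 GB, and no two of those can share a USB stick, so at least 9 USB sticks are needed.
A packing using 9 USB sticks:
  USB stick 1: 16 = 16
  USB stick 2: 16 = 16
  USB stick 3: 15 = 15
  USB stick 4: 15 = 15
  USB stick 5: 13 + 6 = 19
  USB stick 6: 12 = 12
  USB stick 7: 10 + 9 = 19
  USB stick 8: 10 + 9 = 19
  USB stick 9: 10 + 8 = 18
This matches the lower bound, so 9 is optimal.

9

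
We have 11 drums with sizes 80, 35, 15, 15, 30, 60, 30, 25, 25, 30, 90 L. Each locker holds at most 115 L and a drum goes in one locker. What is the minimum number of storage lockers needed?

4

Total = 90 + 80 + 60 + 35 + 30 + 30 + 30 + 25 + 25 + 15 + 15 = 435 L.
Lower bound: ⌈435/115⌉ = 4 storage lockers.
A packing using 4 storage lockers:
  locker 1: 90 + 25 = 115
  locker 2: 80 + 35 = 115
  locker 3: 60 + 30 + 25 = 115
  locker 4: 30 + 30 + 15 + 15 = 90
This matches the lower bound, so 4 is optimal.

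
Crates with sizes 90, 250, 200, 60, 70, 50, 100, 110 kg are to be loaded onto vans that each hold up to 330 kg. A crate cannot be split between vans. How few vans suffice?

3

Total = 250 + 200 + 110 + 100 + 90 + 70 + 60 + 50 = 930 kg.
Lower bound: ⌈930/330⌉ = 3 vans.
A packing using 3 vans:
  van 1: 250 + 70 = 320
  van 2: 200 + 110 = 310
  van 3: 100 + 90 + 60 + 50 = 300
This matches the lower bound, so 3 is optimal.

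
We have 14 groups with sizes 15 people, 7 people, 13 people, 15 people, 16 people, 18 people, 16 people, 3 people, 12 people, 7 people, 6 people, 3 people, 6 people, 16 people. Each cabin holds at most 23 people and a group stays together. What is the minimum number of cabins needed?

8

Total = 18 + 16 + 16 + 16 + 15 + 15 + 13 + 12 + 7 + 7 + 6 + 6 + 3 + 3 = 153 people.
Lower bound: ⌈153/23⌉ = 7 cabins.
Also, 8 groups each exceed 23/2 people, and no two of those can share a cabin, so at least 8 cabins are needed.
A packing using 8 cabins:
  cabin 1: 18 + 3 = 21
  cabin 2: 16 + 7 = 23
  cabin 3: 16 + 7 = 23
  cabin 4: 16 + 6 = 22
  cabin 5: 15 + 6 = 21
  cabin 6: 15 + 3 = 18
  cabin 7: 13 = 13
  cabin 8: 12 = 12
This matches the lower bound, so 8 is optimal.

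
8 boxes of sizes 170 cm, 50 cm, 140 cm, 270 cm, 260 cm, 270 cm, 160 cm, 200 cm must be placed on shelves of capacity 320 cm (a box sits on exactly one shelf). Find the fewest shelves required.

6

Total = 270 + 270 + 260 + 200 + 170 + 160 + 140 + 50 = 1520 cm.
Lower bound: ⌈1520/320⌉ = 5 shelves.
A packing using 6 shelves:
  shelf 1: 270 + 50 = 320
  shelf 2: 270 = 270
  shelf 3: 260 = 260
  shelf 4: 200 = 200
  shelf 5: 170 + 140 = 310
  shelf 6: 160 = 160
No arrangement into 5 shelves stays within capacity, so 6 is optimal.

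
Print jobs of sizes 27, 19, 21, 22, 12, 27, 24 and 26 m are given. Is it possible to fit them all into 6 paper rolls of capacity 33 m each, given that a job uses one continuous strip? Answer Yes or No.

Total = 178 m; ⌈178/33⌉ = 6.
7 print jobs each exceed half the capacity and cannot share a roll, forcing at least 7 paper rolls.
At least 7 paper rolls are required, but only 6 are allowed.

No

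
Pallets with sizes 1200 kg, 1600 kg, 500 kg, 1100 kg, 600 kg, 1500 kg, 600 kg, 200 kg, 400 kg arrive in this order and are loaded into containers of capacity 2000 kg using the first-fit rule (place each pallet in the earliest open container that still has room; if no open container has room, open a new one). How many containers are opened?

5

  1200 → container 1 (new)  [load 1200/2000]
  1600 → container 2 (new)  [load 1600/2000]
  500 → container 1  [load 1700/2000]
  1100 → container 3 (new)  [load 1100/2000]
  600 → container 3  [load 1700/2000]
  1500 → container 4 (new)  [load 1500/2000]
  600 → container 5 (new)  [load 600/2000]
  200 → container 1  [load 1900/2000]
  400 → container 2  [load 2000/2000]
5 containers opened.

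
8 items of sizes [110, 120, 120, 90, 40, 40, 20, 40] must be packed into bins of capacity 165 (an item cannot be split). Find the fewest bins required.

4

Total = 120 + 120 + 110 + 90 + 40 + 40 + 40 + 20 = 580.
Lower bound: ⌈580/165⌉ = 4 bins.
A packing using 4 bins:
  bin 1: 120 + 40 = 160
  bin 2: 120 + 40 = 160
  bin 3: 110 + 40 = 150
  bin 4: 90 + 20 = 110
This matches the lower bound, so 4 is optimal.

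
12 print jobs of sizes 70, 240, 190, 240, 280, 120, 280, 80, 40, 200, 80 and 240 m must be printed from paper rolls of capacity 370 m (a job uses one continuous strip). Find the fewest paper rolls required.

7

Total = 280 + 280 + 240 + 240 + 240 + 200 + 190 + 120 + 80 + 80 + 70 + 40 = 2060 m.
Lower bound: ⌈2060/370⌉ = 6 paper rolls.
Also, 7 print jobs each exceed 185 m, and no two of those can share a roll, so at least 7 paper rolls are needed.
A packing using 7 paper rolls:
  roll 1: 280 + 80 = 360
  roll 2: 280 + 80 = 360
  roll 3: 240 + 120 = 360
  roll 4: 240 + 70 + 40 = 350
  roll 5: 240 = 240
  roll 6: 200 = 200
  roll 7: 190 = 190
This matches the lower bound, so 7 is optimal.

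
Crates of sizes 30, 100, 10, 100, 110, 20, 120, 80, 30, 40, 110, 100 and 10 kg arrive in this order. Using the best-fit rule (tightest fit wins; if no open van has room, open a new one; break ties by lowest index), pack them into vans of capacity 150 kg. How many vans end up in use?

  30 → van 1 (new)  [load 30/150]
  100 → van 1  [load 130/150]
  10 → van 1  [load 140/150]
  100 → van 2 (new)  [load 100/150]
  110 → van 3 (new)  [load 110/150]
  20 → van 3  [load 130/150]
  120 → van 4 (new)  [load 120/150]
  80 → van 5 (new)  [load 80/150]
  30 → van 4  [load 150/150]
  40 → van 2  [load 140/150]
  110 → van 6 (new)  [load 110/150]
  100 → van 7 (new)  [load 100/150]
  10 → van 1  [load 150/150]
7 vans opened.

7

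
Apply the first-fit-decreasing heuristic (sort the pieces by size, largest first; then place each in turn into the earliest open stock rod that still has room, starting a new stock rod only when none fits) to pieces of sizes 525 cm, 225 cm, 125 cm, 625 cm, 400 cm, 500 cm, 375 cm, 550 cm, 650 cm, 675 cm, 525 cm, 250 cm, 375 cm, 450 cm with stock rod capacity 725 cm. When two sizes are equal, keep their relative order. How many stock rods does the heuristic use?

Sorted descending: 675, 650, 625, 550, 525, 525, 500, 450, 400, 375, 375, 250, 225, 125.
  675 → stock rod 1 (new)  [load 675/725]
  650 → stock rod 2 (new)  [load 650/725]
  625 → stock rod 3 (new)  [load 625/725]
  550 → stock rod 4 (new)  [load 550/725]
  525 → stock rod 5 (new)  [load 525/725]
  525 → stock rod 6 (new)  [load 525/725]
  500 → stock rod 7 (new)  [load 500/725]
  450 → stock rod 8 (new)  [load 450/725]
  400 → stock rod 9 (new)  [load 400/725]
  375 → stock rod 10 (new)  [load 375/725]
  375 → stock rod 11 (new)  [load 375/725]
  250 → stock rod 8  [load 700/725]
  225 → stock rod 7  [load 725/725]
  125 → stock rod 4  [load 675/725]
11 stock rods opened.

11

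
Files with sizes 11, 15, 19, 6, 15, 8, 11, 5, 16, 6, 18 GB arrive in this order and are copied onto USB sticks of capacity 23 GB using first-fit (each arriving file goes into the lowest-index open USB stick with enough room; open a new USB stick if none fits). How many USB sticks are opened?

  11 → USB stick 1 (new)  [load 11/23]
  15 → USB stick 2 (new)  [load 15/23]
  19 → USB stick 3 (new)  [load 19/23]
  6 → USB stick 1  [load 17/23]
  15 → USB stick 4 (new)  [load 15/23]
  8 → USB stick 2  [load 23/23]
  11 → USB stick 5 (new)  [load 11/23]
  5 → USB stick 1  [load 22/23]
  16 → USB stick 6 (new)  [load 16/23]
  6 → USB stick 4  [load 21/23]
  18 → USB stick 7 (new)  [load 18/23]
7 USB sticks opened.

7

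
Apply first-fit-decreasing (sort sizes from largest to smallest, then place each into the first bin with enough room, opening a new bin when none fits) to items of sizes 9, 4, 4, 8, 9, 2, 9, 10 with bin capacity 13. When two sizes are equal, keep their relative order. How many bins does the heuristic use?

Sorted descending: 10, 9, 9, 9, 8, 4, 4, 2.
  10 → bin 1 (new)  [load 10/13]
  9 → bin 2 (new)  [load 9/13]
  9 → bin 3 (new)  [load 9/13]
  9 → bin 4 (new)  [load 9/13]
  8 → bin 5 (new)  [load 8/13]
  4 → bin 2  [load 13/13]
  4 → bin 3  [load 13/13]
  2 → bin 1  [load 12/13]
5 bins opened.

5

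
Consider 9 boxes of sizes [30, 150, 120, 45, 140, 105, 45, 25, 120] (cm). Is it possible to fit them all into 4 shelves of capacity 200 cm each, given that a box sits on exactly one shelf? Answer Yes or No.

Total = 780 cm; ⌈780/200⌉ = 4.
5 boxes each exceed half the capacity and cannot share a shelf, forcing at least 5 shelves.
At least 5 shelves are required, but only 4 are allowed.

No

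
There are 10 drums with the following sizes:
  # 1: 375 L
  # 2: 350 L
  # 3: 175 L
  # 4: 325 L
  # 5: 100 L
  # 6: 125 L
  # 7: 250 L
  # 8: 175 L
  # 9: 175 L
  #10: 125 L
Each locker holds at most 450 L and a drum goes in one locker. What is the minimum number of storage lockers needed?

Total = 375 + 350 + 325 + 250 + 175 + 175 + 175 + 125 + 125 + 100 = 2175 L.
Lower bound: ⌈2175/450⌉ = 5 storage lockers.
A packing using 6 storage lockers:
  locker 1: 375 = 375
  locker 2: 350 + 100 = 450
  locker 3: 325 + 125 = 450
  locker 4: 250 + 175 = 425
  locker 5: 175 + 175 = 350
  locker 6: 125 = 125
No arrangement into 5 storage lockers stays within capacity, so 6 is optimal.

6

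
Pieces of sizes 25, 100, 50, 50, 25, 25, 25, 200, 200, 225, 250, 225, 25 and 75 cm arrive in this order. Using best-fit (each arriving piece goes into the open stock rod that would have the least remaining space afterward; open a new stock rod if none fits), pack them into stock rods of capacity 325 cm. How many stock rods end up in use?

  25 → stock rod 1 (new)  [load 25/325]
  100 → stock rod 1  [load 125/325]
  50 → stock rod 1  [load 175/325]
  50 → stock rod 1  [load 225/325]
  25 → stock rod 1  [load 250/325]
  25 → stock rod 1  [load 275/325]
  25 → stock rod 1  [load 300/325]
  200 → stock rod 2 (new)  [load 200/325]
  200 → stock rod 3 (new)  [load 200/325]
  225 → stock rod 4 (new)  [load 225/325]
  250 → stock rod 5 (new)  [load 250/325]
  225 → stock rod 6 (new)  [load 225/325]
  25 → stock rod 1  [load 325/325]
  75 → stock rod 5  [load 325/325]
6 stock rods opened.

6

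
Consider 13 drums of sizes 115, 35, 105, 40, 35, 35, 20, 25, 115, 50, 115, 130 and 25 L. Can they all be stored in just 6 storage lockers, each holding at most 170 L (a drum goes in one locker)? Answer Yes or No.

Yes

A valid assignment using 6 storage lockers:
  locker 1: 130 + 40 = 170
  locker 2: 115 + 50 = 165
  locker 3: 115 + 35 + 20 = 170
  locker 4: 115 + 35 = 150
  locker 5: 105 + 35 + 25 = 165
  locker 6: 25 = 25
Every load is within 170 L, so 6 storage lockers suffice.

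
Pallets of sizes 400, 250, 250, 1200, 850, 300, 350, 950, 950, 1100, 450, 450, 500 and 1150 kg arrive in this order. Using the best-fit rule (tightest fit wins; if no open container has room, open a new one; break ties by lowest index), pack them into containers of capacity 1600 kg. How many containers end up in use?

  400 → container 1 (new)  [load 400/1600]
  250 → container 1  [load 650/1600]
  250 → container 1  [load 900/1600]
  1200 → container 2 (new)  [load 1200/1600]
  850 → container 3 (new)  [load 850/1600]
  300 → container 2  [load 1500/1600]
  350 → container 1  [load 1250/1600]
  950 → container 4 (new)  [load 950/1600]
  950 → container 5 (new)  [load 950/1600]
  1100 → container 6 (new)  [load 1100/1600]
  450 → container 6  [load 1550/1600]
  450 → container 4  [load 1400/1600]
  500 → container 5  [load 1450/1600]
  1150 → container 7 (new)  [load 1150/1600]
7 containers opened.

7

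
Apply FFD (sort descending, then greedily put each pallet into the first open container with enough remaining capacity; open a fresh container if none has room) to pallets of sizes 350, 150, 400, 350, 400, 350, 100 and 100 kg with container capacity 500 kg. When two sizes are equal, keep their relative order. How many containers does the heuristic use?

5

Sorted descending: 400, 400, 350, 350, 350, 150, 100, 100.
  400 → container 1 (new)  [load 400/500]
  400 → container 2 (new)  [load 400/500]
  350 → container 3 (new)  [load 350/500]
  350 → container 4 (new)  [load 350/500]
  350 → container 5 (new)  [load 350/500]
  150 → container 3  [load 500/500]
  100 → container 1  [load 500/500]
  100 → container 2  [load 500/500]
5 containers opened.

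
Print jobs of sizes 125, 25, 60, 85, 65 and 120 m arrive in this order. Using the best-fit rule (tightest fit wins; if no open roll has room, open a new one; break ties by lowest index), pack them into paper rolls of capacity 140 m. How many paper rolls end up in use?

  125 → roll 1 (new)  [load 125/140]
  25 → roll 2 (new)  [load 25/140]
  60 → roll 2  [load 85/140]
  85 → roll 3 (new)  [load 85/140]
  65 → roll 4 (new)  [load 65/140]
  120 → roll 5 (new)  [load 120/140]
5 paper rolls opened.

5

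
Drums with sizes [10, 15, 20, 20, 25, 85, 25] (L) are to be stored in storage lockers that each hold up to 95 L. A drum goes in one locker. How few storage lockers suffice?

Total = 85 + 25 + 25 + 20 + 20 + 15 + 10 = 200 L.
Lower bound: ⌈200/95⌉ = 3 storage lockers.
A packing using 3 storage lockers:
  locker 1: 85 + 10 = 95
  locker 2: 25 + 25 + 20 + 20 = 90
  locker 3: 15 = 15
This matches the lower bound, so 3 is optimal.

3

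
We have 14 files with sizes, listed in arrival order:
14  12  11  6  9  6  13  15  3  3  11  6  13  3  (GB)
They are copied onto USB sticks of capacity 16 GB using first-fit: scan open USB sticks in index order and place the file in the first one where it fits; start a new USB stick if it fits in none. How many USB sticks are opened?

  14 → USB stick 1 (new)  [load 14/16]
  12 → USB stick 2 (new)  [load 12/16]
  11 → USB stick 3 (new)  [load 11/16]
  6 → USB stick 4 (new)  [load 6/16]
  9 → USB stick 4  [load 15/16]
  6 → USB stick 5 (new)  [load 6/16]
  13 → USB stick 6 (new)  [load 13/16]
  15 → USB stick 7 (new)  [load 15/16]
  3 → USB stick 2  [load 15/16]
  3 → USB stick 3  [load 14/16]
  11 → USB stick 8 (new)  [load 11/16]
  6 → USB stick 5  [load 12/16]
  13 → USB stick 9 (new)  [load 13/16]
  3 → USB stick 5  [load 15/16]
9 USB sticks opened.

9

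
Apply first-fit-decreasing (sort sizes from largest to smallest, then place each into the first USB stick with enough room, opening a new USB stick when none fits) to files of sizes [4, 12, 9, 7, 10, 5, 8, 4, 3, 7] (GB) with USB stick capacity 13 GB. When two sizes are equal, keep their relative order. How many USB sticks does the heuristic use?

Sorted descending: 12, 10, 9, 8, 7, 7, 5, 4, 4, 3.
  12 → USB stick 1 (new)  [load 12/13]
  10 → USB stick 2 (new)  [load 10/13]
  9 → USB stick 3 (new)  [load 9/13]
  8 → USB stick 4 (new)  [load 8/13]
  7 → USB stick 5 (new)  [load 7/13]
  7 → USB stick 6 (new)  [load 7/13]
  5 → USB stick 4  [load 13/13]
  4 → USB stick 3  [load 13/13]
  4 → USB stick 5  [load 11/13]
  3 → USB stick 2  [load 13/13]
6 USB sticks opened.

6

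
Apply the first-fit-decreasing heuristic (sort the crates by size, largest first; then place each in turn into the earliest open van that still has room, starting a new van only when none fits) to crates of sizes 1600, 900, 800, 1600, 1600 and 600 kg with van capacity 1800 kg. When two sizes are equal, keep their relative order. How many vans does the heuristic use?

5

Sorted descending: 1600, 1600, 1600, 900, 800, 600.
  1600 → van 1 (new)  [load 1600/1800]
  1600 → van 2 (new)  [load 1600/1800]
  1600 → van 3 (new)  [load 1600/1800]
  900 → van 4 (new)  [load 900/1800]
  800 → van 4  [load 1700/1800]
  600 → van 5 (new)  [load 600/1800]
5 vans opened.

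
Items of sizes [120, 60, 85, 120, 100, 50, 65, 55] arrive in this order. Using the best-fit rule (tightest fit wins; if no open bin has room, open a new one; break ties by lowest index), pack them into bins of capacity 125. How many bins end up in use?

6

  120 → bin 1 (new)  [load 120/125]
  60 → bin 2 (new)  [load 60/125]
  85 → bin 3 (new)  [load 85/125]
  120 → bin 4 (new)  [load 120/125]
  100 → bin 5 (new)  [load 100/125]
  50 → bin 2  [load 110/125]
  65 → bin 6 (new)  [load 65/125]
  55 → bin 6  [load 120/125]
6 bins opened.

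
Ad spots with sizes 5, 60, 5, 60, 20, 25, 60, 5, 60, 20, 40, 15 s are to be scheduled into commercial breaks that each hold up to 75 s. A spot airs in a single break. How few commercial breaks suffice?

6

Total = 60 + 60 + 60 + 60 + 40 + 25 + 20 + 20 + 15 + 5 + 5 + 5 = 375 s.
Lower bound: ⌈375/75⌉ = 5 commercial breaks.
A packing using 6 commercial breaks:
  break 1: 60 + 15 = 75
  break 2: 60 + 5 + 5 + 5 = 75
  break 3: 60 = 60
  break 4: 60 = 60
  break 5: 40 + 25 = 65
  break 6: 20 + 20 = 40
No arrangement into 5 commercial breaks stays within capacity, so 6 is optimal.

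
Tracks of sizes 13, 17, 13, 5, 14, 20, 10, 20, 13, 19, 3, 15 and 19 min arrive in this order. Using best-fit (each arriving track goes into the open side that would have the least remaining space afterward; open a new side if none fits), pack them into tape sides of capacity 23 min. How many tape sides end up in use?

10

  13 → side 1 (new)  [load 13/23]
  17 → side 2 (new)  [load 17/23]
  13 → side 3 (new)  [load 13/23]
  5 → side 2  [load 22/23]
  14 → side 4 (new)  [load 14/23]
  20 → side 5 (new)  [load 20/23]
  10 → side 1  [load 23/23]
  20 → side 6 (new)  [load 20/23]
  13 → side 7 (new)  [load 13/23]
  19 → side 8 (new)  [load 19/23]
  3 → side 5  [load 23/23]
  15 → side 9 (new)  [load 15/23]
  19 → side 10 (new)  [load 19/23]
10 tape sides opened.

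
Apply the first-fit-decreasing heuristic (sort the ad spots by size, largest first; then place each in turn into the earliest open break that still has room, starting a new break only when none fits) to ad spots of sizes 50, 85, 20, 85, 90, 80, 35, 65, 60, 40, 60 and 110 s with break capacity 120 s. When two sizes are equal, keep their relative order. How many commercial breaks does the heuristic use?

Sorted descending: 110, 90, 85, 85, 80, 65, 60, 60, 50, 40, 35, 20.
  110 → break 1 (new)  [load 110/120]
  90 → break 2 (new)  [load 90/120]
  85 → break 3 (new)  [load 85/120]
  85 → break 4 (new)  [load 85/120]
  80 → break 5 (new)  [load 80/120]
  65 → break 6 (new)  [load 65/120]
  60 → break 7 (new)  [load 60/120]
  60 → break 7  [load 120/120]
  50 → break 6  [load 115/120]
  40 → break 5  [load 120/120]
  35 → break 3  [load 120/120]
  20 → break 2  [load 110/120]
7 commercial breaks opened.

7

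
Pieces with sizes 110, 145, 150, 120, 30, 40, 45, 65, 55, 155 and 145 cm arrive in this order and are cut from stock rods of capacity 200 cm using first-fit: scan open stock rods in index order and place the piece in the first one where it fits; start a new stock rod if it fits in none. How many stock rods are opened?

6

  110 → stock rod 1 (new)  [load 110/200]
  145 → stock rod 2 (new)  [load 145/200]
  150 → stock rod 3 (new)  [load 150/200]
  120 → stock rod 4 (new)  [load 120/200]
  30 → stock rod 1  [load 140/200]
  40 → stock rod 1  [load 180/200]
  45 → stock rod 2  [load 190/200]
  65 → stock rod 4  [load 185/200]
  55 → stock rod 5 (new)  [load 55/200]
  155 → stock rod 6 (new)  [load 155/200]
  145 → stock rod 5  [load 200/200]
6 stock rods opened.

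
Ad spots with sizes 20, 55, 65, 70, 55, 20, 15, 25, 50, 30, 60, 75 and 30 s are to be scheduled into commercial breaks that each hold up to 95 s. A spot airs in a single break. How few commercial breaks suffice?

7

Total = 75 + 70 + 65 + 60 + 55 + 55 + 50 + 30 + 30 + 25 + 20 + 20 + 15 = 570 s.
Lower bound: ⌈570/95⌉ = 6 commercial breaks.
Also, 7 ad spots each exceed 95/2 s, and no two of those can share a break, so at least 7 commercial breaks are needed.
A packing using 7 commercial breaks:
  break 1: 75 + 20 = 95
  break 2: 70 + 25 = 95
  break 3: 65 + 30 = 95
  break 4: 60 + 30 = 90
  break 5: 55 + 20 + 15 = 90
  break 6: 55 = 55
  break 7: 50 = 50
This matches the lower bound, so 7 is optimal.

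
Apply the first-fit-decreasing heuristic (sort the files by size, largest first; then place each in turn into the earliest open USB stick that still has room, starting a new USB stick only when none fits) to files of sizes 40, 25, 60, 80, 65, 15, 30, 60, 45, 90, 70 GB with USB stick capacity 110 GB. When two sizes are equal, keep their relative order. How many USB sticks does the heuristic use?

Sorted descending: 90, 80, 70, 65, 60, 60, 45, 40, 30, 25, 15.
  90 → USB stick 1 (new)  [load 90/110]
  80 → USB stick 2 (new)  [load 80/110]
  70 → USB stick 3 (new)  [load 70/110]
  65 → USB stick 4 (new)  [load 65/110]
  60 → USB stick 5 (new)  [load 60/110]
  60 → USB stick 6 (new)  [load 60/110]
  45 → USB stick 4  [load 110/110]
  40 → USB stick 3  [load 110/110]
  30 → USB stick 2  [load 110/110]
  25 → USB stick 5  [load 85/110]
  15 → USB stick 1  [load 105/110]
6 USB sticks opened.

6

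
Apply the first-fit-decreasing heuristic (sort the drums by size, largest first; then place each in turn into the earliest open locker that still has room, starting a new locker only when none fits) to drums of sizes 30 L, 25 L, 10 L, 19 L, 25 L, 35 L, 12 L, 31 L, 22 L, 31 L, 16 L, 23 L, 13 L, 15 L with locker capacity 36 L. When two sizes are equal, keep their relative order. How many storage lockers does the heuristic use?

10

Sorted descending: 35, 31, 31, 30, 25, 25, 23, 22, 19, 16, 15, 13, 12, 10.
  35 → locker 1 (new)  [load 35/36]
  31 → locker 2 (new)  [load 31/36]
  31 → locker 3 (new)  [load 31/36]
  30 → locker 4 (new)  [load 30/36]
  25 → locker 5 (new)  [load 25/36]
  25 → locker 6 (new)  [load 25/36]
  23 → locker 7 (new)  [load 23/36]
  22 → locker 8 (new)  [load 22/36]
  19 → locker 9 (new)  [load 19/36]
  16 → locker 9  [load 35/36]
  15 → locker 10 (new)  [load 15/36]
  13 → locker 7  [load 36/36]
  12 → locker 8  [load 34/36]
  10 → locker 5  [load 35/36]
10 storage lockers opened.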